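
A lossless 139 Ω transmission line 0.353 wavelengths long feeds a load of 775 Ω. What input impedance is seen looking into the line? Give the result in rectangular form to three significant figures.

βl = 2π × 0.353 = 127°
tan(βl) = tan(127°) = -1.32
Z_in = Z_0·(Z_L + jZ_0·tanβl)/(Z_0 + jZ_L·tanβl)
     = 139·(775 − j184)/(139 − j1030)

Z_in ≈ 38.5 + j99.8 Ω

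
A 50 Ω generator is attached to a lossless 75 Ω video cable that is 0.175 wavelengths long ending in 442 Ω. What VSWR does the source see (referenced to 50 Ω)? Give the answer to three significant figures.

βl = 2π × 0.175 = 63°
tan(βl) = 1.96
Z_in = Z_0·(Z_L + jZ_0·tanβl)/(Z_0 + jZ_L·tanβl) = 15.9 − j36.8 Ω
Γ_s = (Z_in − Z_s)/(Z_in + Z_s) = (-34.1 − j36.8)/(65.9 − j36.8), |Γ_s| = 0.665
VSWR = (1 + |Γ_s|)/(1 − |Γ_s|)

VSWR ≈ 4.97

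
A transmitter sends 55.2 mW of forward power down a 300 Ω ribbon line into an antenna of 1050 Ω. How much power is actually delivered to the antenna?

P_delivered ≈ 38.2 mW

Γ = (1050 − 300)/(1050 + 300) = 0.556
|Γ|² = 0.309
P_refl = |Γ|²·P_inc = 17 mW, P_del = (1 − |Γ|²)·P_inc = 38.2 mW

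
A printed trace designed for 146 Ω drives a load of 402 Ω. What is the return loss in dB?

RL ≈ 6.61 dB

Γ = (402 − 146)/(402 + 146) = 0.467
RL = −20·log₁₀|Γ| = −20·log₁₀(0.467)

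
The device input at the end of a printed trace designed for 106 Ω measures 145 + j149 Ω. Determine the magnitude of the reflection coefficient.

|Γ| ≈ 0.528

Γ = (Z_L − Z_0)/(Z_L + Z_0) = (39 + j149)/(251 + j149)
|Γ| = 154/292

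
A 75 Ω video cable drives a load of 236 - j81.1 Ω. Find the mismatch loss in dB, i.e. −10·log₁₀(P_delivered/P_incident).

mismatch loss ≈ 1.64 dB

Γ = (161 − j81.1)/(311 − j81.1), |Γ| = 0.561
|Γ|² = 0.315, so P_del/P_inc = 1 − |Γ|² = 0.685
ML = −10·log₁₀(1 − |Γ|²)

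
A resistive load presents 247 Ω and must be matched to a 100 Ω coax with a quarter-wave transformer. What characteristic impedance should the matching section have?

Z_qwt = √(Z_0·R_L) = √(100 × 247) = √24700

Z_qwt ≈ 157 Ω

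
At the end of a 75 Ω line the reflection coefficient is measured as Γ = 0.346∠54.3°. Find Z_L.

Z_L ≈ 92.2 + j58.9 Ω

Z_L = Z_0·(1 + Γ)/(1 − Γ) = 75·(1.2 + j0.281)/(0.798 − j0.281)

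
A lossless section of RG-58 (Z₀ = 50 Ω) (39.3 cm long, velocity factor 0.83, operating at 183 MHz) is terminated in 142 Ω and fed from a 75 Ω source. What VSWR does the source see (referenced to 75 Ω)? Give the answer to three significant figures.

VSWR ≈ 4.13

λ = v/f = 0.83·c / 183 MHz = 1.36 m
βl = 2π·l/λ = 2π × 0.289 = 104°
tan(βl) = -4.02
Z_in = Z_0·(Z_L + jZ_0·tanβl)/(Z_0 + jZ_L·tanβl) = 18.6 + j10.8 Ω
Γ_s = (Z_in − Z_s)/(Z_in + Z_s) = (-56.4 + j10.8)/(93.6 + j10.8), |Γ_s| = 0.61
VSWR = (1 + |Γ_s|)/(1 − |Γ_s|)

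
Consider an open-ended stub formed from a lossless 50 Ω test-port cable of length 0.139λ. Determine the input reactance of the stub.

βl = 2π × 0.139 = 50°
tan(βl) = 1.19
For an open-ended stub, Z_in = −jZ_0·cot(βl) = −jZ_0/tan(βl)

X_in ≈ -41.9 Ω (capacitive)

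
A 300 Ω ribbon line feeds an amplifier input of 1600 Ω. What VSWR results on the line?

Γ = (1600 − 300)/(1600 + 300) = 0.684
VSWR = (1 + 0.684)/(1 − 0.684)

VSWR ≈ 5.33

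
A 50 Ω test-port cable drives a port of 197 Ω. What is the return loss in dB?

Γ = (197 − 50)/(197 + 50) = 0.595
RL = −20·log₁₀|Γ| = −20·log₁₀(0.595)

RL ≈ 4.51 dB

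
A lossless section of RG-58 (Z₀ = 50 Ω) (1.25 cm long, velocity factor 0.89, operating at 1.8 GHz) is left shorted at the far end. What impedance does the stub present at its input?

Z_in ≈ +j29.3 Ω

λ = v/f = 0.89·c / 1.8 GHz = 0.148 m
βl = 2π·l/λ = 2π × 0.0843 = 30.3°
tan(βl) = 0.585
For a shorted stub, Z_in = jZ_0·tan(βl)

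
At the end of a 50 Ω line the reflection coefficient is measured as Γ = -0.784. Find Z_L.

Z_L = Z_0·(1 + Γ)/(1 − Γ) = 50·(0.216)/(1.78)

Z_L ≈ 6.05 Ω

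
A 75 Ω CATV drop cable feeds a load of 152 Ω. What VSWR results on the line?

VSWR ≈ 2.03

Γ = (152 − 75)/(152 + 75) = 0.339
VSWR = (1 + 0.339)/(1 − 0.339)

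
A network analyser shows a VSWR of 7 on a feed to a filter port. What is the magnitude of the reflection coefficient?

|Γ| = (S − 1)/(S + 1) = (7 − 1)/(7 + 1) = 6/8

|Γ| ≈ 0.75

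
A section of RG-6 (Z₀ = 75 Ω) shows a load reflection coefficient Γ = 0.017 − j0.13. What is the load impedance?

Z_L = Z_0·(1 + Γ)/(1 − Γ) = 75·(1.02 − j0.13)/(0.983 + j0.13)

Z_L ≈ 75 − j19.8 Ω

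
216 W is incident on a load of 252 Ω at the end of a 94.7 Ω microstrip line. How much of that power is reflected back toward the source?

P_reflected ≈ 44.5 W

Γ = (252 − 94.7)/(252 + 94.7) = 0.454
|Γ|² = 0.206
P_refl = |Γ|²·P_inc = 44.5 W, P_del = (1 − |Γ|²)·P_inc = 172 W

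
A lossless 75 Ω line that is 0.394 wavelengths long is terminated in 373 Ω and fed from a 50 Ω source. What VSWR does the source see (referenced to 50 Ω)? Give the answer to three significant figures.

βl = 2π × 0.394 = 142°
tan(βl) = -0.786
Z_in = Z_0·(Z_L + jZ_0·tanβl)/(Z_0 + jZ_L·tanβl) = 37.1 + j86 Ω
Γ_s = (Z_in − Z_s)/(Z_in + Z_s) = (-12.9 + j86)/(87.1 + j86), |Γ_s| = 0.71
VSWR = (1 + |Γ_s|)/(1 − |Γ_s|)

VSWR ≈ 5.91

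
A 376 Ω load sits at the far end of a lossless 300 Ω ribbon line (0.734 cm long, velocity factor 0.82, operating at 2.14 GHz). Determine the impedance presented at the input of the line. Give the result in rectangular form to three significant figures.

λ = v/f = 0.82·c / 2.14 GHz = 0.115 m
βl = 2π·l/λ = 2π × 0.0639 = 23°
tan(βl) = tan(23°) = 0.424
Z_in = Z_0·(Z_L + jZ_0·tanβl)/(Z_0 + jZ_L·tanβl)
     = 300·(376 + j127)/(300 + j159)

Z_in ≈ 346 − j56.6 Ω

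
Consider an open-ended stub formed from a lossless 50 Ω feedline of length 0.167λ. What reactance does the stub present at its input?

βl = 2π × 0.167 = 60.1°
tan(βl) = 1.74
For an open-ended stub, Z_in = −jZ_0·cot(βl) = −jZ_0/tan(βl)

X_in ≈ -28.7 Ω (capacitive)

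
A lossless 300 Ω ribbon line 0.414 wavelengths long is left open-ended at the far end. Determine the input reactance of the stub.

βl = 2π × 0.414 = 149°
tan(βl) = -0.6
For an open-ended stub, Z_in = −jZ_0·cot(βl) = −jZ_0/tan(βl)

X_in ≈ 500 Ω (inductive)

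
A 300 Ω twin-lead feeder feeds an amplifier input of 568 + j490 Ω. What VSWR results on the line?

Γ = (Z_L − Z_0)/(Z_L + Z_0) = (268 + j490)/(868 + j490)
|Γ| = 559/997 = 0.56
VSWR = (1 + |Γ|)/(1 − |Γ|) = 1.56/0.44

VSWR ≈ 3.55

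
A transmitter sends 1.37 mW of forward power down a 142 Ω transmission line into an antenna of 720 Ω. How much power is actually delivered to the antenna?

P_delivered ≈ 0.754 mW

Γ = (720 − 142)/(720 + 142) = 0.671
|Γ|² = 0.45
P_refl = |Γ|²·P_inc = 0.616 mW, P_del = (1 − |Γ|²)·P_inc = 0.754 mW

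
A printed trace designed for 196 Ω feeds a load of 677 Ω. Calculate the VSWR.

Γ = (677 − 196)/(677 + 196) = 0.551
VSWR = (1 + 0.551)/(1 − 0.551)

VSWR ≈ 3.45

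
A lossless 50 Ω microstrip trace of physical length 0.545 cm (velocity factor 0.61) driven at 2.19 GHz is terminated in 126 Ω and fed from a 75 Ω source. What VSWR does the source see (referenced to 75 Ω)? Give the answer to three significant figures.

λ = v/f = 0.61·c / 2.19 GHz = 0.0836 m
βl = 2π·l/λ = 2π × 0.0652 = 23.5°
tan(βl) = 0.434
Z_in = Z_0·(Z_L + jZ_0·tanβl)/(Z_0 + jZ_L·tanβl) = 68.1 − j52.9 Ω
Γ_s = (Z_in − Z_s)/(Z_in + Z_s) = (-6.87 − j52.9)/(143 − j52.9), |Γ_s| = 0.349
VSWR = (1 + |Γ_s|)/(1 − |Γ_s|)

VSWR ≈ 2.07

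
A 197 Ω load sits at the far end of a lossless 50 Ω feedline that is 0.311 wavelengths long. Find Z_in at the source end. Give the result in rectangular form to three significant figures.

βl = 2π × 0.311 = 112°
tan(βl) = tan(112°) = -2.48
Z_in = Z_0·(Z_L + jZ_0·tanβl)/(Z_0 + jZ_L·tanβl)
     = 50·(197 − j124)/(50 − j489)

Z_in ≈ 14.6 + j18.7 Ω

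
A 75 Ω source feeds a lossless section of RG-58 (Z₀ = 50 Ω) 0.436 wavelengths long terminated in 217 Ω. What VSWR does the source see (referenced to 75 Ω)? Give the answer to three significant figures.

βl = 2π × 0.436 = 157°
tan(βl) = -0.425
Z_in = Z_0·(Z_L + jZ_0·tanβl)/(Z_0 + jZ_L·tanβl) = 58.1 + j86.1 Ω
Γ_s = (Z_in − Z_s)/(Z_in + Z_s) = (-16.9 + j86.1)/(133 + j86.1), |Γ_s| = 0.553
VSWR = (1 + |Γ_s|)/(1 − |Γ_s|)

VSWR ≈ 3.48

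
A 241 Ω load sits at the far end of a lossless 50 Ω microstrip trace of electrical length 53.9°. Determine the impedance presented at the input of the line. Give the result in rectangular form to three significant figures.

tan(βl) = tan(53.9°) = 1.37
Z_in = Z_0·(Z_L + jZ_0·tanβl)/(Z_0 + jZ_L·tanβl)
     = 50·(241 + j68.6)/(50 + j330)

Z_in ≈ 15.5 − j34.1 Ω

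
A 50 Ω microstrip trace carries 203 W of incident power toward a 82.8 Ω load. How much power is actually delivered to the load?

Γ = (82.8 − 50)/(82.8 + 50) = 0.247
|Γ|² = 0.061
P_refl = |Γ|²·P_inc = 12.4 W, P_del = (1 − |Γ|²)·P_inc = 191 W

P_delivered ≈ 191 W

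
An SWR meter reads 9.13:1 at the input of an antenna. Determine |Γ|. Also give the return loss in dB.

|Γ| ≈ 0.803; return loss ≈ 1.91 dB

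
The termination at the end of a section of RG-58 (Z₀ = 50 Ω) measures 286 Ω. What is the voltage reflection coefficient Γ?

Γ = (Z_L − Z_0)/(Z_L + Z_0) = (286 − 50)/(286 + 50) = 236/336

Γ = 0.702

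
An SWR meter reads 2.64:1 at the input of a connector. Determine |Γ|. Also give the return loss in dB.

|Γ| ≈ 0.451; return loss ≈ 6.93 dB

|Γ| = (S − 1)/(S + 1) = (2.64 − 1)/(2.64 + 1) = 1.64/3.64
RL = −20·log₁₀|Γ| = −20·log₁₀(0.451)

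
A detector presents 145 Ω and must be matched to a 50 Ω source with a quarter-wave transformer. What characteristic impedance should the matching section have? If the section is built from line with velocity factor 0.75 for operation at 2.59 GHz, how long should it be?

Z_qwt ≈ 85.1 Ω; length ≈ 2.17 cm

Z_qwt = √(Z_0·R_L) = √(50 × 145) = √7250
λ = 0.75·c/f = 0.0869 m, so l = λ/4 = 0.0217 m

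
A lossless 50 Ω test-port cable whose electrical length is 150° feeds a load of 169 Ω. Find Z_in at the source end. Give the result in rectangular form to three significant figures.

Z_in ≈ 46.9 + j62.6 Ω

tan(βl) = tan(150°) = -0.577
Z_in = Z_0·(Z_L + jZ_0·tanβl)/(Z_0 + jZ_L·tanβl)
     = 50·(169 − j28.9)/(50 − j97.6)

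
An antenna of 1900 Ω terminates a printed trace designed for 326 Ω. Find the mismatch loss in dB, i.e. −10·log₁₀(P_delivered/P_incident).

mismatch loss ≈ 3.01 dB

Γ = (1900 − 326)/(1900 + 326) = 0.707
|Γ|² = 0.5, so P_del/P_inc = 1 − |Γ|² = 0.5
ML = −10·log₁₀(1 − |Γ|²)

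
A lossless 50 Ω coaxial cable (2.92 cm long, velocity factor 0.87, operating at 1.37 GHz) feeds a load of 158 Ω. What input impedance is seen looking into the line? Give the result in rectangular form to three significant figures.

Z_in ≈ 22.4 − j29.9 Ω

λ = v/f = 0.87·c / 1.37 GHz = 0.191 m
βl = 2π·l/λ = 2π × 0.153 = 55.2°
tan(βl) = tan(55.2°) = 1.44
Z_in = Z_0·(Z_L + jZ_0·tanβl)/(Z_0 + jZ_L·tanβl)
     = 50·(158 + j71.9)/(50 + j227)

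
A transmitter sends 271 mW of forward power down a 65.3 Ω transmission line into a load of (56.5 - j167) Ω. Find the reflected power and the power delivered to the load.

P_reflected ≈ 177 mW; P_delivered ≈ 93.6 mW

|Γ| = |(-8.8 − j167)/(121.8 − j167)| = 0.809
|Γ|² = 0.655
P_refl = |Γ|²·P_inc = 177 mW, P_del = (1 − |Γ|²)·P_inc = 93.6 mW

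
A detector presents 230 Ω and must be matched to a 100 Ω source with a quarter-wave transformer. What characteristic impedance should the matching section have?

Z_qwt = √(Z_0·R_L) = √(100 × 230) = √23000

Z_qwt ≈ 152 Ω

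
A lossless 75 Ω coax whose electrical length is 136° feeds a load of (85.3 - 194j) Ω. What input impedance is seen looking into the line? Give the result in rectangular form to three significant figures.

tan(βl) = tan(136°) = -0.966
Z_in = Z_0·(Z_L + jZ_0·tanβl)/(Z_0 + jZ_L·tanβl)
     = 75·(85.3 − j266)/(-112 − j82.4)

Z_in ≈ 47.8 + j143 Ω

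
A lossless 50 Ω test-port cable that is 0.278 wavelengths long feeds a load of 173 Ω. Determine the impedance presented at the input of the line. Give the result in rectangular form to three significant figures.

βl = 2π × 0.278 = 100°
tan(βl) = tan(100°) = -5.63
Z_in = Z_0·(Z_L + jZ_0·tanβl)/(Z_0 + jZ_L·tanβl)
     = 50·(173 − j281)/(50 − j973)

Z_in ≈ 14.9 + j8.12 Ω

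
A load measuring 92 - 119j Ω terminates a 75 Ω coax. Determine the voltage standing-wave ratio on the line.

Γ = (Z_L − Z_0)/(Z_L + Z_0) = (17 − j119)/(167 − j119)
|Γ| = 120/205 = 0.586
VSWR = (1 + |Γ|)/(1 − |Γ|) = 1.59/0.414

VSWR ≈ 3.83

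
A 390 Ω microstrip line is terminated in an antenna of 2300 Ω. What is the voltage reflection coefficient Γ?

Γ = 0.71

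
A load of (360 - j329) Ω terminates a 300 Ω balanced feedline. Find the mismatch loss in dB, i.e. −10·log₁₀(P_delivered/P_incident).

Γ = (60 − j329)/(660 − j329), |Γ| = 0.453
|Γ|² = 0.206, so P_del/P_inc = 1 − |Γ|² = 0.794
ML = −10·log₁₀(1 − |Γ|²)

mismatch loss ≈ 1 dB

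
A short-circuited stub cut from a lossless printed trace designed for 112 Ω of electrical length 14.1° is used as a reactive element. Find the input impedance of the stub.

Z_in ≈ +j28.1 Ω

tan(βl) = 0.251
For a short-circuited stub, Z_in = jZ_0·tan(βl)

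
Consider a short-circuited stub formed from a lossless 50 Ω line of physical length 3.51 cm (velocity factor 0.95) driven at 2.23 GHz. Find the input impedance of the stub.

λ = v/f = 0.95·c / 2.23 GHz = 0.128 m
βl = 2π·l/λ = 2π × 0.275 = 98.9°
tan(βl) = -6.41
For a short-circuited stub, Z_in = jZ_0·tan(βl)

Z_in ≈ −j320 Ω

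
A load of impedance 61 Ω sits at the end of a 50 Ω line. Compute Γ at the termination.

Γ = 0.0991

Γ = (Z_L − Z_0)/(Z_L + Z_0) = (61 − 50)/(61 + 50) = 11/111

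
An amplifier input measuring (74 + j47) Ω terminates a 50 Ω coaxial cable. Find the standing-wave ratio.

VSWR ≈ 2.32

Γ = (Z_L − Z_0)/(Z_L + Z_0) = (24 + j47)/(124 + j47)
|Γ| = 52.8/133 = 0.398
VSWR = (1 + |Γ|)/(1 − |Γ|) = 1.4/0.602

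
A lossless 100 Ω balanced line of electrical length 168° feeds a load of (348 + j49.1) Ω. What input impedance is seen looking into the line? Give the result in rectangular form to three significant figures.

tan(βl) = tan(168°) = -0.213
Z_in = Z_0·(Z_L + jZ_0·tanβl)/(Z_0 + jZ_L·tanβl)
     = 100·(348 + j27.8)/(110 − j74)

Z_in ≈ 206 + j163 Ω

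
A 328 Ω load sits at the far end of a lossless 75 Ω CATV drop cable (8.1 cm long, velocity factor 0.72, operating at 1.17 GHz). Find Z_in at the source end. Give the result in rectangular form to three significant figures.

λ = v/f = 0.72·c / 1.17 GHz = 0.185 m
βl = 2π·l/λ = 2π × 0.439 = 158°
tan(βl) = tan(158°) = -0.405
Z_in = Z_0·(Z_L + jZ_0·tanβl)/(Z_0 + jZ_L·tanβl)
     = 75·(328 − j30.4)/(75 − j133)

Z_in ≈ 92.3 + j133 Ω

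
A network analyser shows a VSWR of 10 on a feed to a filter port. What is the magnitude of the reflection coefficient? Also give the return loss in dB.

|Γ| ≈ 0.818; return loss ≈ 1.74 dB

|Γ| = (S − 1)/(S + 1) = (10 − 1)/(10 + 1) = 9/11
RL = −20·log₁₀|Γ| = −20·log₁₀(0.818)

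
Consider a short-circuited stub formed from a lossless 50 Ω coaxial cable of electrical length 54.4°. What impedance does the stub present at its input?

tan(βl) = 1.4
For a short-circuited stub, Z_in = jZ_0·tan(βl)

Z_in ≈ +j69.8 Ω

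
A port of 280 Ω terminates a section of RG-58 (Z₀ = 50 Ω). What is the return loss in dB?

Γ = (280 − 50)/(280 + 50) = 0.697
RL = −20·log₁₀|Γ| = −20·log₁₀(0.697)

RL ≈ 3.14 dB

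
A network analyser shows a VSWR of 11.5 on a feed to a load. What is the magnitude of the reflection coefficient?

|Γ| ≈ 0.84

|Γ| = (S − 1)/(S + 1) = (11.5 − 1)/(11.5 + 1) = 10.5/12.5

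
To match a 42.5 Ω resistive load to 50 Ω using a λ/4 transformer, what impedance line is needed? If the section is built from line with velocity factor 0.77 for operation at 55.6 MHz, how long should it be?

Z_qwt ≈ 46.1 Ω; length ≈ 1.04 m

Z_qwt = √(Z_0·R_L) = √(50 × 42.5) = √2125
λ = 0.77·c/f = 4.15 m, so l = λ/4 = 1.04 m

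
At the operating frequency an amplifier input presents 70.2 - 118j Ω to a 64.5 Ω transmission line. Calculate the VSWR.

VSWR ≈ 4.88

Γ = (Z_L − Z_0)/(Z_L + Z_0) = (5.7 − j118)/(134.7 − j118)
|Γ| = 118/179 = 0.66
VSWR = (1 + |Γ|)/(1 − |Γ|) = 1.66/0.34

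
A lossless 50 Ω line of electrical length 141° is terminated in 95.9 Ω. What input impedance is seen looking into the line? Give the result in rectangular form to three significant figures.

tan(βl) = tan(141°) = -0.81
Z_in = Z_0·(Z_L + jZ_0·tanβl)/(Z_0 + jZ_L·tanβl)
     = 50·(95.9 − j40.5)/(50 − j77.7)

Z_in ≈ 46.5 + j31.8 Ω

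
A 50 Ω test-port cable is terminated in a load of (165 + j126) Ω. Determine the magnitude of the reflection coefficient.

Γ = (Z_L − Z_0)/(Z_L + Z_0) = (115 + j126)/(215 + j126)
|Γ| = 171/249

|Γ| ≈ 0.685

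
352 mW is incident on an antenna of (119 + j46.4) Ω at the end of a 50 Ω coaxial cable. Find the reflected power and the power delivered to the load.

P_reflected ≈ 79.2 mW; P_delivered ≈ 273 mW

|Γ| = |(69 + j46.4)/(169 + j46.4)| = 0.474
|Γ|² = 0.225
P_refl = |Γ|²·P_inc = 79.2 mW, P_del = (1 − |Γ|²)·P_inc = 273 mW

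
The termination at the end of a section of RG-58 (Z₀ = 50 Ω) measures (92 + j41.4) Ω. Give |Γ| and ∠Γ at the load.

Γ = (Z_L − Z_0)/(Z_L + Z_0) = (42 + j41.4)/(142 + j41.4)
|Γ| = 59/148 = 0.399

Γ ≈ 0.399 ∠ 28.3°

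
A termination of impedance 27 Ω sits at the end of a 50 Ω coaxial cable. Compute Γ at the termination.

Γ = (Z_L − Z_0)/(Z_L + Z_0) = (27 − 50)/(27 + 50) = -23/77

Γ = -0.299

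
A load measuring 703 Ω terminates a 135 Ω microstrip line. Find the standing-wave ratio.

VSWR ≈ 5.21

Γ = (703 − 135)/(703 + 135) = 0.678
VSWR = (1 + 0.678)/(1 − 0.678)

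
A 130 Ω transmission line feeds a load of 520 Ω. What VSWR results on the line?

Γ = (520 − 130)/(520 + 130) = 0.6
VSWR = (1 + 0.6)/(1 − 0.6)

VSWR ≈ 4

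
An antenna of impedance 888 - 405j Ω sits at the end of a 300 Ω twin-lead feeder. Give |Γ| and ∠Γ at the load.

Γ = (Z_L − Z_0)/(Z_L + Z_0) = (588 − j405)/(1188 − j405)
|Γ| = 714/1260 = 0.569

Γ ≈ 0.569 ∠ -15.7°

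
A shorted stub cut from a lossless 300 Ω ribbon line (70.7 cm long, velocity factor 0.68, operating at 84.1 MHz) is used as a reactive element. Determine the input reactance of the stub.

X_in ≈ -1130 Ω (capacitive)

λ = v/f = 0.68·c / 84.1 MHz = 2.43 m
βl = 2π·l/λ = 2π × 0.291 = 105°
tan(βl) = -3.75
For a shorted stub, Z_in = jZ_0·tan(βl)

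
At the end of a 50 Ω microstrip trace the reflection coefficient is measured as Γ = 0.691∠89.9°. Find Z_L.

Z_L = Z_0·(1 + Γ)/(1 − Γ) = 50·(1 + j0.691)/(0.999 − j0.691)

Z_L ≈ 17.7 + j46.8 Ω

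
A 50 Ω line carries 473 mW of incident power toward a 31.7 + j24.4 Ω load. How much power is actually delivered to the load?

|Γ| = |(-18.3 + j24.4)/(81.7 + j24.4)| = 0.358
|Γ|² = 0.128
P_refl = |Γ|²·P_inc = 60.5 mW, P_del = (1 − |Γ|²)·P_inc = 412 mW

P_delivered ≈ 412 mW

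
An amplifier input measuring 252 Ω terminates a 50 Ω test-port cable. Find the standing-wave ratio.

VSWR ≈ 5.04

Γ = (252 − 50)/(252 + 50) = 0.669
VSWR = (1 + 0.669)/(1 − 0.669)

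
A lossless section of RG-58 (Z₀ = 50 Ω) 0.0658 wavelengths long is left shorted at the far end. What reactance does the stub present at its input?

βl = 2π × 0.0658 = 23.7°
tan(βl) = 0.439
For a shorted stub, Z_in = jZ_0·tan(βl)

X_in ≈ 21.9 Ω (inductive)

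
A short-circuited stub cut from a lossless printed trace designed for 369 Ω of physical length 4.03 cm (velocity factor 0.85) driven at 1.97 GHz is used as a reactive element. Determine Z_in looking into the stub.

λ = v/f = 0.85·c / 1.97 GHz = 0.129 m
βl = 2π·l/λ = 2π × 0.311 = 112°
tan(βl) = -2.46
For a short-circuited stub, Z_in = jZ_0·tan(βl)

Z_in ≈ −j910 Ω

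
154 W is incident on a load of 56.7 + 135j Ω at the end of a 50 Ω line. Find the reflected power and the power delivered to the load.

P_reflected ≈ 95 W; P_delivered ≈ 59 W

|Γ| = |(6.7 + j135)/(106.7 + j135)| = 0.786
|Γ|² = 0.617
P_refl = |Γ|²·P_inc = 95 W, P_del = (1 − |Γ|²)·P_inc = 59 W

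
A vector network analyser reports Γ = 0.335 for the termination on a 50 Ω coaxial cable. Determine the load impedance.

Z_L = Z_0·(1 + Γ)/(1 − Γ) = 50·(1.33)/(0.665)

Z_L ≈ 100 Ω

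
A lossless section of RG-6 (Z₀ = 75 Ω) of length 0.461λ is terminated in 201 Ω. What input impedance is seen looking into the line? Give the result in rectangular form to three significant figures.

βl = 2π × 0.461 = 166°
tan(βl) = tan(166°) = -0.25
Z_in = Z_0·(Z_L + jZ_0·tanβl)/(Z_0 + jZ_L·tanβl)
     = 75·(201 − j18.8)/(75 − j50.3)

Z_in ≈ 147 + j80 Ω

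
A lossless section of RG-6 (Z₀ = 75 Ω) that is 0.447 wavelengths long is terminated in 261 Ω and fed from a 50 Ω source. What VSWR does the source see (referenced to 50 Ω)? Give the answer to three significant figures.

VSWR ≈ 4.92

βl = 2π × 0.447 = 161°
tan(βl) = -0.346
Z_in = Z_0·(Z_L + jZ_0·tanβl)/(Z_0 + jZ_L·tanβl) = 119 + j118 Ω
Γ_s = (Z_in − Z_s)/(Z_in + Z_s) = (69.3 + j118)/(169 + j118), |Γ_s| = 0.662
VSWR = (1 + |Γ_s|)/(1 − |Γ_s|)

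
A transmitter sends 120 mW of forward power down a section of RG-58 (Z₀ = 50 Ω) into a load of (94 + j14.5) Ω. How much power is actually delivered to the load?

|Γ| = |(44 + j14.5)/(144 + j14.5)| = 0.32
|Γ|² = 0.102
P_refl = |Γ|²·P_inc = 12.3 mW, P_del = (1 − |Γ|²)·P_inc = 108 mW

P_delivered ≈ 108 mW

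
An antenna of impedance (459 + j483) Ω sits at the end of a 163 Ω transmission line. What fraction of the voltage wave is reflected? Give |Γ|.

Γ = (Z_L − Z_0)/(Z_L + Z_0) = (296 + j483)/(622 + j483)
|Γ| = 566/788

|Γ| ≈ 0.719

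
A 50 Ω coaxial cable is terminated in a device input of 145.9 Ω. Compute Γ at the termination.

Γ = 0.49

Γ = (Z_L − Z_0)/(Z_L + Z_0) = (145.9 − 50)/(145.9 + 50) = 95.9/195.9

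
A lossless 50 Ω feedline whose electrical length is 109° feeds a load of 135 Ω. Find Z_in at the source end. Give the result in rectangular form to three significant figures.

Z_in ≈ 20.4 + j14.6 Ω

tan(βl) = tan(109°) = -2.9
Z_in = Z_0·(Z_L + jZ_0·tanβl)/(Z_0 + jZ_L·tanβl)
     = 50·(135 − j145)/(50 − j392)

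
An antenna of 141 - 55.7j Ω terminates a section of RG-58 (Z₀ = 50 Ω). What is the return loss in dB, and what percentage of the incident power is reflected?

Γ = (91 − j55.7)/(191 − j55.7), |Γ| = 0.536
RL = −20·log₁₀(0.536) = 5.41 dB
P_refl/P_inc = |Γ|² = 0.288

RL ≈ 5.41 dB; 28.8% of incident power reflected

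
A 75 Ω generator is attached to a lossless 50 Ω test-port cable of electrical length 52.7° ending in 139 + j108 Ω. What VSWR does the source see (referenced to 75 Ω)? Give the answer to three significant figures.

VSWR ≈ 4.84

tan(βl) = 1.31
Z_in = Z_0·(Z_L + jZ_0·tanβl)/(Z_0 + jZ_L·tanβl) = 22.7 − j49.5 Ω
Γ_s = (Z_in − Z_s)/(Z_in + Z_s) = (-52.3 − j49.5)/(97.7 − j49.5), |Γ_s| = 0.658
VSWR = (1 + |Γ_s|)/(1 − |Γ_s|)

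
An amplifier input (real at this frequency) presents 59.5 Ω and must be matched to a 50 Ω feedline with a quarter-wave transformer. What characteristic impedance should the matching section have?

Z_qwt = √(Z_0·R_L) = √(50 × 59.5) = √2975

Z_qwt ≈ 54.5 Ω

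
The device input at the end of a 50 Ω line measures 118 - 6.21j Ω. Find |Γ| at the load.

Γ = (Z_L − Z_0)/(Z_L + Z_0) = (68 − j6.21)/(168 − j6.21)
|Γ| = 68.3/168

|Γ| ≈ 0.406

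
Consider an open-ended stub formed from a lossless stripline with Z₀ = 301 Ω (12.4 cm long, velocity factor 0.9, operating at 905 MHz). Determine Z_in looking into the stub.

λ = v/f = 0.9·c / 905 MHz = 0.298 m
βl = 2π·l/λ = 2π × 0.416 = 150°
tan(βl) = -0.586
For an open-ended stub, Z_in = −jZ_0·cot(βl) = −jZ_0/tan(βl)

Z_in ≈ +j514 Ω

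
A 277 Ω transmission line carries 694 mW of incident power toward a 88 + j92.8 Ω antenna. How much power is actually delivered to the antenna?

P_delivered ≈ 477 mW

|Γ| = |(-189 + j92.8)/(365 + j92.8)| = 0.559
|Γ|² = 0.313
P_refl = |Γ|²·P_inc = 217 mW, P_del = (1 − |Γ|²)·P_inc = 477 mW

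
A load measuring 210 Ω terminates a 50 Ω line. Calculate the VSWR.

VSWR ≈ 4.2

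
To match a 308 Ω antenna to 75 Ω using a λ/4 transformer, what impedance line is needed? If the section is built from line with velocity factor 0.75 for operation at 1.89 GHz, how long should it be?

Z_qwt ≈ 152 Ω; length ≈ 2.98 cm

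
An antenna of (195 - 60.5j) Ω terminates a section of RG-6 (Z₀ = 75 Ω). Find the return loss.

RL ≈ 6.27 dB

Γ = (120 − j60.5)/(270 − j60.5), |Γ| = 0.486
RL = −20·log₁₀|Γ| = −20·log₁₀(0.486)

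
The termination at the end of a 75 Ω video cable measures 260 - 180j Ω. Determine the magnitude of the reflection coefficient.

|Γ| ≈ 0.679

Γ = (Z_L − Z_0)/(Z_L + Z_0) = (185 − j180)/(335 − j180)
|Γ| = 258/380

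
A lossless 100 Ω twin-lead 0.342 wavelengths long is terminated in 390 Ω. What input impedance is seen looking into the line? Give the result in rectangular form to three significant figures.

Z_in ≈ 35.6 + j59.3 Ω

βl = 2π × 0.342 = 123°
tan(βl) = tan(123°) = -1.53
Z_in = Z_0·(Z_L + jZ_0·tanβl)/(Z_0 + jZ_L·tanβl)
     = 100·(390 − j153)/(100 − j598)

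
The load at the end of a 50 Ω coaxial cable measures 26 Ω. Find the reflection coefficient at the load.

Γ = (Z_L − Z_0)/(Z_L + Z_0) = (26 − 50)/(26 + 50) = -24/76

Γ = -0.316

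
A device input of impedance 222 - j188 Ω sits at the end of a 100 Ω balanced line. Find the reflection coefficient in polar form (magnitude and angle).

Γ ≈ 0.601 ∠ -26.7°

Γ = (Z_L − Z_0)/(Z_L + Z_0) = (122 − j188)/(322 − j188)
|Γ| = 224/373 = 0.601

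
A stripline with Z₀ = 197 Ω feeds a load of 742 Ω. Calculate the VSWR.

Γ = (742 − 197)/(742 + 197) = 0.58
VSWR = (1 + 0.58)/(1 − 0.58)

VSWR ≈ 3.77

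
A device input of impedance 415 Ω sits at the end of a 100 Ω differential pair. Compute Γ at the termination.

Γ = 0.612

Γ = (Z_L − Z_0)/(Z_L + Z_0) = (415 − 100)/(415 + 100) = 315/515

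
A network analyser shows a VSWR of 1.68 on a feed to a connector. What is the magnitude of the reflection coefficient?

|Γ| = (S − 1)/(S + 1) = (1.68 − 1)/(1.68 + 1) = 0.68/2.68

|Γ| ≈ 0.254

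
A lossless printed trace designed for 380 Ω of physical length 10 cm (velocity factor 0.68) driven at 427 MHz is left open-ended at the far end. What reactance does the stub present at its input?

λ = v/f = 0.68·c / 427 MHz = 0.478 m
βl = 2π·l/λ = 2π × 0.209 = 75.4°
tan(βl) = 3.83
For an open-ended stub, Z_in = −jZ_0·cot(βl) = −jZ_0/tan(βl)

X_in ≈ -99.3 Ω (capacitive)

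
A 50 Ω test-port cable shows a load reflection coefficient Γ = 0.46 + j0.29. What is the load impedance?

Z_L ≈ 93.7 + j77.2 Ω

Z_L = Z_0·(1 + Γ)/(1 − Γ) = 50·(1.46 + j0.29)/(0.54 − j0.29)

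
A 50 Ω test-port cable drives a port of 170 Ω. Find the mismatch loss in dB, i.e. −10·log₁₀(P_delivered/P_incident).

mismatch loss ≈ 1.53 dB

Γ = (170 − 50)/(170 + 50) = 0.545
|Γ|² = 0.298, so P_del/P_inc = 1 − |Γ|² = 0.702
ML = −10·log₁₀(1 − |Γ|²)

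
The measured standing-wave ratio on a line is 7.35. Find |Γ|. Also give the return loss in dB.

|Γ| ≈ 0.76; return loss ≈ 2.38 dB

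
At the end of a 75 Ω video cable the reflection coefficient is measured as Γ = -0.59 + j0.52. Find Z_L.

Z_L ≈ 10.2 + j27.9 Ω

Z_L = Z_0·(1 + Γ)/(1 − Γ) = 75·(0.41 + j0.52)/(1.59 − j0.52)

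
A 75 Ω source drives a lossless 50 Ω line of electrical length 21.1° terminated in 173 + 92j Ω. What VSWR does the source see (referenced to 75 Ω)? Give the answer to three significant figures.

tan(βl) = 0.386
Z_in = Z_0·(Z_L + jZ_0·tanβl)/(Z_0 + jZ_L·tanβl) = 106 − j106 Ω
Γ_s = (Z_in − Z_s)/(Z_in + Z_s) = (31.5 − j106)/(181 − j106), |Γ_s| = 0.528
VSWR = (1 + |Γ_s|)/(1 − |Γ_s|)

VSWR ≈ 3.23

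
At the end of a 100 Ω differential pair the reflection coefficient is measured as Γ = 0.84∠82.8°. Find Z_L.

Z_L ≈ 19.7 + j111 Ω

Z_L = Z_0·(1 + Γ)/(1 − Γ) = 100·(1.11 + j0.833)/(0.895 − j0.833)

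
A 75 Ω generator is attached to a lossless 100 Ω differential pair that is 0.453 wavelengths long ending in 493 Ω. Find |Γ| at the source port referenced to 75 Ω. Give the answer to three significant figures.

|Γ| ≈ 0.727

βl = 2π × 0.453 = 163°
tan(βl) = -0.304
Z_in = Z_0·(Z_L + jZ_0·tanβl)/(Z_0 + jZ_L·tanβl) = 166 + j218 Ω
Γ_s = (Z_in − Z_s)/(Z_in + Z_s) = (90.8 + j218)/(241 + j218), |Γ_s| = 0.727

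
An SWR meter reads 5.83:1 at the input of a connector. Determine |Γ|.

|Γ| = (S − 1)/(S + 1) = (5.83 − 1)/(5.83 + 1) = 4.83/6.83

|Γ| ≈ 0.707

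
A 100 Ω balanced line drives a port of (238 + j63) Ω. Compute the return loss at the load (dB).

Γ = (138 + j63)/(338 + j63), |Γ| = 0.441
RL = −20·log₁₀|Γ| = −20·log₁₀(0.441)

RL ≈ 7.11 dB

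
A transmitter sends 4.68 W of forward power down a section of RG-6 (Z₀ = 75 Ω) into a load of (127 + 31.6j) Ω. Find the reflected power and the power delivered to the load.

P_reflected ≈ 0.415 W; P_delivered ≈ 4.27 W

|Γ| = |(52 + j31.6)/(202 + j31.6)| = 0.298
|Γ|² = 0.0886
P_refl = |Γ|²·P_inc = 0.415 W, P_del = (1 − |Γ|²)·P_inc = 4.27 W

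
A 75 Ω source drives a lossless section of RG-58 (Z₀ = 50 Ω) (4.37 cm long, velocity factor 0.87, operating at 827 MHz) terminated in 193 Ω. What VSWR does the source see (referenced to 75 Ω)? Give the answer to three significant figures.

λ = v/f = 0.87·c / 827 MHz = 0.316 m
βl = 2π·l/λ = 2π × 0.138 = 49.8°
tan(βl) = 1.19
Z_in = Z_0·(Z_L + jZ_0·tanβl)/(Z_0 + jZ_L·tanβl) = 21.2 − j37.6 Ω
Γ_s = (Z_in − Z_s)/(Z_in + Z_s) = (-53.8 − j37.6)/(96.2 − j37.6), |Γ_s| = 0.636
VSWR = (1 + |Γ_s|)/(1 − |Γ_s|)

VSWR ≈ 4.49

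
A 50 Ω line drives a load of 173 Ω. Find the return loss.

RL ≈ 5.17 dB

Γ = (173 − 50)/(173 + 50) = 0.552
RL = −20·log₁₀|Γ| = −20·log₁₀(0.552)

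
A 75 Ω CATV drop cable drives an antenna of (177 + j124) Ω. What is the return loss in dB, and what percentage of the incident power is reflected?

RL ≈ 4.86 dB; 32.7% of incident power reflected

Γ = (102 + j124)/(252 + j124), |Γ| = 0.572
RL = −20·log₁₀(0.572) = 4.86 dB
P_refl/P_inc = |Γ|² = 0.327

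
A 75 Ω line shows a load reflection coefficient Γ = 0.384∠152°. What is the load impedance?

Z_L = Z_0·(1 + Γ)/(1 − Γ) = 75·(0.661 + j0.18)/(1.34 − j0.18)

Z_L ≈ 35 + j14.8 Ω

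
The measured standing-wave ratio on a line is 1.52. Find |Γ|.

|Γ| = (S − 1)/(S + 1) = (1.52 − 1)/(1.52 + 1) = 0.52/2.52

|Γ| ≈ 0.206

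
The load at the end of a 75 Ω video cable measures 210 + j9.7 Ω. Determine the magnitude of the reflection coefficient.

Γ = (Z_L − Z_0)/(Z_L + Z_0) = (135 + j9.7)/(285 + j9.7)
|Γ| = 135/285

|Γ| ≈ 0.475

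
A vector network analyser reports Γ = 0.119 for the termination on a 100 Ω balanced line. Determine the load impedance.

Z_L = Z_0·(1 + Γ)/(1 − Γ) = 100·(1.12)/(0.881)

Z_L ≈ 127 Ω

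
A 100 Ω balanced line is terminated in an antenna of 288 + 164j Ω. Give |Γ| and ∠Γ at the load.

Γ ≈ 0.592 ∠ 18.2°

Γ = (Z_L − Z_0)/(Z_L + Z_0) = (188 + j164)/(388 + j164)
|Γ| = 249/421 = 0.592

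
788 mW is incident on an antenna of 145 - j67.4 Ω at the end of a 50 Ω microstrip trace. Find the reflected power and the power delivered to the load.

|Γ| = |(95 − j67.4)/(195 − j67.4)| = 0.565
|Γ|² = 0.319
P_refl = |Γ|²·P_inc = 251 mW, P_del = (1 − |Γ|²)·P_inc = 537 mW

P_reflected ≈ 251 mW; P_delivered ≈ 537 mW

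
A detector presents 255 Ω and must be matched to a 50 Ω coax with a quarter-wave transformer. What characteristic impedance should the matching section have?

Z_qwt = √(Z_0·R_L) = √(50 × 255) = √12750

Z_qwt ≈ 113 Ω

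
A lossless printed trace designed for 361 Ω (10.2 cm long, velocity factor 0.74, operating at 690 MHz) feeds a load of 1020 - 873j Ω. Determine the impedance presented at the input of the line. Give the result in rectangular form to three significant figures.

λ = v/f = 0.74·c / 690 MHz = 0.322 m
βl = 2π·l/λ = 2π × 0.317 = 114°
tan(βl) = tan(114°) = -2.23
Z_in = Z_0·(Z_L + jZ_0·tanβl)/(Z_0 + jZ_L·tanβl)
     = 361·(1020 − j1680)/(-1590 − j2280)

Z_in ≈ 103 + j234 Ω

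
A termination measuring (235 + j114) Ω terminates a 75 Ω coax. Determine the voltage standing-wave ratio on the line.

VSWR ≈ 3.94

Γ = (Z_L − Z_0)/(Z_L + Z_0) = (160 + j114)/(310 + j114)
|Γ| = 196/330 = 0.595
VSWR = (1 + |Γ|)/(1 − |Γ|) = 1.59/0.405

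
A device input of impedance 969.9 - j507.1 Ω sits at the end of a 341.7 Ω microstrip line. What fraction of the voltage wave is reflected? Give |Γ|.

Γ = (Z_L − Z_0)/(Z_L + Z_0) = (628.2 − j507.1)/(1312 − j507.1)
|Γ| = 807/1410

|Γ| ≈ 0.574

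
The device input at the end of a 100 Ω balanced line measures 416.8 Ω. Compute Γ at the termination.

Γ = 0.613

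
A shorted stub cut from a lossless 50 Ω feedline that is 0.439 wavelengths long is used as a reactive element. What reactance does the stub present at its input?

X_in ≈ -20.2 Ω (capacitive)

βl = 2π × 0.439 = 158°
tan(βl) = -0.403
For a shorted stub, Z_in = jZ_0·tan(βl)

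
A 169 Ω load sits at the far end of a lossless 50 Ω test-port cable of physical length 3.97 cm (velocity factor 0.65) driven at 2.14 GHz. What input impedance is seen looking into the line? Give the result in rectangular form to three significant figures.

λ = v/f = 0.65·c / 2.14 GHz = 0.0911 m
βl = 2π·l/λ = 2π × 0.436 = 157°
tan(βl) = tan(157°) = -0.428
Z_in = Z_0·(Z_L + jZ_0·tanβl)/(Z_0 + jZ_L·tanβl)
     = 50·(169 − j21.4)/(50 − j72.3)

Z_in ≈ 64.7 + j72.2 Ω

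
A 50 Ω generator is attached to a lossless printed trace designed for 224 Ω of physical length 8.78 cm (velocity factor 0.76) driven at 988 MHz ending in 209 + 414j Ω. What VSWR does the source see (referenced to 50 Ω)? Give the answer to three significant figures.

λ = v/f = 0.76·c / 988 MHz = 0.231 m
βl = 2π·l/λ = 2π × 0.38 = 137°
tan(βl) = -0.934
Z_in = Z_0·(Z_L + jZ_0·tanβl)/(Z_0 + jZ_L·tanβl) = 47.8 + j90.4 Ω
Γ_s = (Z_in − Z_s)/(Z_in + Z_s) = (-2.22 + j90.4)/(97.8 + j90.4), |Γ_s| = 0.679
VSWR = (1 + |Γ_s|)/(1 − |Γ_s|)

VSWR ≈ 5.24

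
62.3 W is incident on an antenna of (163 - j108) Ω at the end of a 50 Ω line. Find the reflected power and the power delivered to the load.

|Γ| = |(113 − j108)/(213 − j108)| = 0.655
|Γ|² = 0.428
P_refl = |Γ|²·P_inc = 26.7 W, P_del = (1 − |Γ|²)·P_inc = 35.6 W

P_reflected ≈ 26.7 W; P_delivered ≈ 35.6 W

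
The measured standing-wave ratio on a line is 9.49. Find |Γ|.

|Γ| ≈ 0.809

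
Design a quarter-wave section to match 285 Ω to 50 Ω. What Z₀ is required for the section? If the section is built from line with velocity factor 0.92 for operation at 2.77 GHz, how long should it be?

Z_qwt = √(Z_0·R_L) = √(50 × 285) = √14250
λ = 0.92·c/f = 0.0996 m, so l = λ/4 = 0.0249 m

Z_qwt ≈ 119 Ω; length ≈ 2.49 cm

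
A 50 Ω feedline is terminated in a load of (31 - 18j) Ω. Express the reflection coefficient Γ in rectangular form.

Γ ≈ -0.176 − j0.261

Γ = (Z_L − Z_0)/(Z_L + Z_0) = (-19 − j18)/(81 − j18)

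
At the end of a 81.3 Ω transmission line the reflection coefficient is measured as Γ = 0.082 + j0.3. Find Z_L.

Z_L = Z_0·(1 + Γ)/(1 − Γ) = 81.3·(1.08 + j0.3)/(0.918 − j0.3)

Z_L ≈ 78.7 + j52.3 Ω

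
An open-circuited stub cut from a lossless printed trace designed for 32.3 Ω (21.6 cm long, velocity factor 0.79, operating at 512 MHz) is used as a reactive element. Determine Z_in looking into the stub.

λ = v/f = 0.79·c / 512 MHz = 0.463 m
βl = 2π·l/λ = 2π × 0.467 = 168°
tan(βl) = -0.213
For an open-circuited stub, Z_in = −jZ_0·cot(βl) = −jZ_0/tan(βl)

Z_in ≈ +j152 Ω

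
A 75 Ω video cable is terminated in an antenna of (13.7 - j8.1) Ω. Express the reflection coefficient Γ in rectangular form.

Γ ≈ -0.677 − j0.153

Γ = (Z_L − Z_0)/(Z_L + Z_0) = (-61.3 − j8.1)/(88.7 − j8.1)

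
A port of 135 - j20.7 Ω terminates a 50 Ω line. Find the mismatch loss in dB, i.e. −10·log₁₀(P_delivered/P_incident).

Γ = (85 − j20.7)/(185 − j20.7), |Γ| = 0.47
|Γ|² = 0.221, so P_del/P_inc = 1 − |Γ|² = 0.779
ML = −10·log₁₀(1 − |Γ|²)

mismatch loss ≈ 1.08 dB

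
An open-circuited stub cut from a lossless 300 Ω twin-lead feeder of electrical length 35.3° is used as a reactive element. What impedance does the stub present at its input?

tan(βl) = 0.708
For an open-circuited stub, Z_in = −jZ_0·cot(βl) = −jZ_0/tan(βl)

Z_in ≈ −j424 Ω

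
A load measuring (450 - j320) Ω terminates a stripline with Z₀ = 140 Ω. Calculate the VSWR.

VSWR ≈ 4.95

Γ = (Z_L − Z_0)/(Z_L + Z_0) = (310 − j320)/(590 − j320)
|Γ| = 446/671 = 0.664
VSWR = (1 + |Γ|)/(1 − |Γ|) = 1.66/0.336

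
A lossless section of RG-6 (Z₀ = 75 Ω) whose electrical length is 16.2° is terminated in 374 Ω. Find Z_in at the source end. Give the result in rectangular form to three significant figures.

tan(βl) = tan(16.2°) = 0.291
Z_in = Z_0·(Z_L + jZ_0·tanβl)/(Z_0 + jZ_L·tanβl)
     = 75·(374 + j21.8)/(75 + j109)

Z_in ≈ 131 − j168 Ω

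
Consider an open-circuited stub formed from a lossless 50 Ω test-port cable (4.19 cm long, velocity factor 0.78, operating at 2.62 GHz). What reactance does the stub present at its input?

X_in ≈ 255 Ω (inductive)

λ = v/f = 0.78·c / 2.62 GHz = 0.0893 m
βl = 2π·l/λ = 2π × 0.469 = 169°
tan(βl) = -0.196
For an open-circuited stub, Z_in = −jZ_0·cot(βl) = −jZ_0/tan(βl)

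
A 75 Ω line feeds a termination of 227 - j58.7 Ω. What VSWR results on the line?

Γ = (Z_L − Z_0)/(Z_L + Z_0) = (152 − j58.7)/(302 − j58.7)
|Γ| = 163/308 = 0.53
VSWR = (1 + |Γ|)/(1 − |Γ|) = 1.53/0.47

VSWR ≈ 3.25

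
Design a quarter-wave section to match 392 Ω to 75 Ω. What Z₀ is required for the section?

Z_qwt ≈ 171 Ω

Z_qwt = √(Z_0·R_L) = √(75 × 392) = √29400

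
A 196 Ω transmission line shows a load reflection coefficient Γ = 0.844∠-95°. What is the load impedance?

Z_L = Z_0·(1 + Γ)/(1 − Γ) = 196·(0.926 − j0.841)/(1.07 + j0.841)

Z_L ≈ 30.3 − j177 Ω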